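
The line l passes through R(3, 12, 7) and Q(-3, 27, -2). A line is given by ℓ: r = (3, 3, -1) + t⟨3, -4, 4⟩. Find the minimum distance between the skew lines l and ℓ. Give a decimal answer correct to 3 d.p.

6.088

A direction vector for l is Q − R = (-6, 15, -9).
Common perpendicular direction n = (-6, 15, -9) × (3, -4, 4) = (24, -3, -21).
With w = (3, 3, -1) − (3, 12, 7) = (0, -9, -8), w · n = 195.
Distance = |w · n| / |n| = |195| / √1026 ≈ 6.088.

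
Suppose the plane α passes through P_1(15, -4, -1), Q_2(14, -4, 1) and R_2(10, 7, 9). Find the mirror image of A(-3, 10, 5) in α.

P_1Q_2 = (-1, 0, 2), P_1R_2 = (-5, 11, 10); a normal to α is P_1Q_2 × P_1R_2 = (-22, 0, -11).
Using P_1: α has equation -22x - 11z = -319.
λ = (n·A − d)/|n|² = (11 − (-319))/605 = 6/11.
Reflection = A − 2λn = (-3, 10, 5) − (12/11)·(-22, 0, -11) = (21, 10, 17).

(21, 10, 17)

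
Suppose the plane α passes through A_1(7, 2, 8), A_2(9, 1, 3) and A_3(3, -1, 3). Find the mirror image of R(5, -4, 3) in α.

(3, 2, 1)

A_1A_2 = (2, -1, -5), A_1A_3 = (-4, -3, -5); a normal to α is A_1A_2 × A_1A_3 = (-10, 30, -10).
Using A_1: α has equation -10x + 30y - 10z = -90.
λ = (n·R − d)/|n|² = (-200 − (-90))/1100 = -1/10.
Reflection = R − 2λn = (5, -4, 3) − (-1/5)·(-10, 30, -10) = (3, 2, 1).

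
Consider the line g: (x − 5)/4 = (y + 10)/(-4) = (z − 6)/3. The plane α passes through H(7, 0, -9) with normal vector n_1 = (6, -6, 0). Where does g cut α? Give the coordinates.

(1, -6, 3)

g has direction (4, -4, 3) through (5, -10, 6).
α: n_1·r = n_1·H gives 6x - 6y = 42.
Substitute r = (5, -10, 6) + t(4, -4, 3) into the plane: 90 + 48t = 42, so t = -1.
Intersection: (5, -10, 6) + (-1)·(4, -4, 3) = (1, -6, 3).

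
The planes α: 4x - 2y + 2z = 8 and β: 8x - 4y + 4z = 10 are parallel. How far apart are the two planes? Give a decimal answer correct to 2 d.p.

Rescale β by 1/2: 4x - 2y + 2z = 5. Then distance = |8 − 5| / √24 ≈ 0.61.

0.61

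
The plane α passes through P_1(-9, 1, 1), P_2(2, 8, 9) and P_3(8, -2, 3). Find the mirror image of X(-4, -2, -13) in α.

P_1P_2 = (11, 7, 8), P_1P_3 = (17, -3, 2); a normal to α is P_1P_2 × P_1P_3 = (38, 114, -152).
Using P_1: α has equation 38x + 114y - 152z = -380.
λ = (n·X − d)/|n|² = (1596 − (-380))/37544 = 1/19.
Reflection = X − 2λn = (-4, -2, -13) − (2/19)·(38, 114, -152) = (-8, -14, 3).

(-8, -14, 3)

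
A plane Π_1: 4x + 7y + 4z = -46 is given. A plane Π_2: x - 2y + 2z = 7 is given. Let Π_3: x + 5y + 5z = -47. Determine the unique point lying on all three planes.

(3, -6, -4)

Solving the 3×3 linear system 4x + 7y + 4z = -46, x - 2y + 2z = 7, x + 5y + 5z = -47 (e.g. by elimination or Cramer's rule, determinant = -73) gives (3, -6, -4).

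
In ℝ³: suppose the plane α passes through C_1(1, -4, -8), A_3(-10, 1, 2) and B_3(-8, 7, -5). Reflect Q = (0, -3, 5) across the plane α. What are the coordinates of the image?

C_1A_3 = (-11, 5, 10), C_1B_3 = (-9, 11, 3); a normal to α is C_1A_3 × C_1B_3 = (-95, -57, -76).
Using C_1: α has equation -95x - 57y - 76z = 741.
λ = (n·Q − d)/|n|² = (-209 − 741)/18050 = -1/19.
Reflection = Q − 2λn = (0, -3, 5) − (-2/19)·(-95, -57, -76) = (-10, -9, -3).

(-10, -9, -3)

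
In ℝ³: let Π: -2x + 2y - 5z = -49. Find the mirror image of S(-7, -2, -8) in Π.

(5, -14, 22)

λ = (n·S − d)/|n|² = (50 − (-49))/33 = 3.
Reflection = S − 2λn = (-7, -2, -8) − 6·(-2, 2, -5) = (5, -14, 22).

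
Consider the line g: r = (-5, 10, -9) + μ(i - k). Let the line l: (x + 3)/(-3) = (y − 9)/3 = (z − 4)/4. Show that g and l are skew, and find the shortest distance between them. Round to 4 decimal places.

l has direction (-3, 3, 4) through (-3, 9, 4).
Common perpendicular direction n = (1, 0, -1) × (-3, 3, 4) = (3, -1, 3).
With w = (-3, 9, 4) − (-5, 10, -9) = (2, -1, 13), w · n = 46.
Since n ≠ 0 the lines are not parallel, and w · n = 46 ≠ 0 so they do not intersect; hence they are skew.
Distance = |w · n| / |n| = |46| / √19 ≈ 10.5531.

10.5531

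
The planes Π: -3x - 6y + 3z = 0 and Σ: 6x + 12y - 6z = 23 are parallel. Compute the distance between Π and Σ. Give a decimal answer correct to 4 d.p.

1.5650

Rescale Σ by 1/(-2): -3x - 6y + 3z = -23/2. Then distance = |0 − (-23/2)| / √54 ≈ 1.5650.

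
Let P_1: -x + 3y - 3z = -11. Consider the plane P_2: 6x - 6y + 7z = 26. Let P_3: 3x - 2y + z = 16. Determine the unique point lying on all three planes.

(2, -7, -4)

Solving the 3×3 linear system -x + 3y - 3z = -11, 6x - 6y + 7z = 26, 3x - 2y + z = 16 (e.g. by elimination or Cramer's rule, determinant = 19) gives (2, -7, -4).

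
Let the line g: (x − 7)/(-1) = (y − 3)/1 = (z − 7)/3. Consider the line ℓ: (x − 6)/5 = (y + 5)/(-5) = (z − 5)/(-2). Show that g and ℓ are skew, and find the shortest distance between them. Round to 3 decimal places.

g has direction (-1, 1, 3) through (7, 3, 7).
ℓ has direction (5, -5, -2) through (6, -5, 5).
Common perpendicular direction n = (-1, 1, 3) × (5, -5, -2) = (13, 13, 0).
With w = (6, -5, 5) − (7, 3, 7) = (-1, -8, -2), w · n = -117.
Since n ≠ 0 the lines are not parallel, and w · n = -117 ≠ 0 so they do not intersect; hence they are skew.
Distance = |w · n| / |n| = |-117| / √338 ≈ 6.364.

6.364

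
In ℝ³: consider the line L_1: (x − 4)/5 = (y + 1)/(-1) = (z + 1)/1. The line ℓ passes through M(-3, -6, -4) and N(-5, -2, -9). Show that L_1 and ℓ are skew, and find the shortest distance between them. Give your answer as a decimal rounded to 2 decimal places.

6.02

L_1 has direction (5, -1, 1) through (4, -1, -1).
A direction vector for ℓ is N − M = (-2, 4, -5).
Common perpendicular direction n = (5, -1, 1) × (-2, 4, -5) = (1, 23, 18).
With w = (-3, -6, -4) − (4, -1, -1) = (-7, -5, -3), w · n = -176.
Since n ≠ 0 the lines are not parallel, and w · n = -176 ≠ 0 so they do not intersect; hence they are skew.
Distance = |w · n| / |n| = |-176| / √854 ≈ 6.02.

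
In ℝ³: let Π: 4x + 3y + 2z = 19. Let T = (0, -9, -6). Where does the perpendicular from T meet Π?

Foot = T − λn with λ = (n·T − d)/|n|² = (-39 − 19)/29 = -2.
Foot = (0, -9, -6) − (-2)·(4, 3, 2) = (8, -3, -2).

(8, -3, -2)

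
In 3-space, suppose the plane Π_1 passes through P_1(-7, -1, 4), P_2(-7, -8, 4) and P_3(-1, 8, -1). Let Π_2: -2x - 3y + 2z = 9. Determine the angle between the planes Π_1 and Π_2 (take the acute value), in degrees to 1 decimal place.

P_1P_2 = (0, -7, 0), P_1P_3 = (6, 9, -5); a normal to Π_1 is P_1P_2 × P_1P_3 = (35, 0, 42).
Using P_1: Π_1 has equation 35x + 42z = -77.
cos θ = |n₁·n₂| / (|n₁||n₂|) = |14| / (√2989 · √17).
θ = arccos(0.06211) ≈ 86.4°.

86.4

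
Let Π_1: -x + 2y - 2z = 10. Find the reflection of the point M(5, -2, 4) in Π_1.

(-1, 10, -8)

λ = (n·M − d)/|n|² = (-17 − 10)/9 = -3.
Reflection = M − 2λn = (5, -2, 4) − (-6)·(-1, 2, -2) = (-1, 10, -8).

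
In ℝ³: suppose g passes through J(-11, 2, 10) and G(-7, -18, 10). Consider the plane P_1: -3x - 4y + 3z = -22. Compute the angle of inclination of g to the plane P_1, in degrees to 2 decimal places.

34.87

A direction vector for g is G − J = (4, -20, 0).
sin θ = |n·v| / (|n||v|) = |68| / (√34 · √416) = 0.57177.
θ ≈ 34.87°.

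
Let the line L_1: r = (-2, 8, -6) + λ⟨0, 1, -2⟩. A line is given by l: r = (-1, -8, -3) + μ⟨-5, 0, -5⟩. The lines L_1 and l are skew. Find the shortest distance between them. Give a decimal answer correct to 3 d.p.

Common perpendicular direction n = (0, 1, -2) × (-5, 0, -5) = (-5, 10, 5).
With w = (-1, -8, -3) − (-2, 8, -6) = (1, -16, 3), w · n = -150.
Distance = |w · n| / |n| = |-150| / √150 ≈ 12.247.

12.247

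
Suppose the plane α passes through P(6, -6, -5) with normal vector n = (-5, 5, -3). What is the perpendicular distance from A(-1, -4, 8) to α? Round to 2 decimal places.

0.78

α: n·r = n·P gives -5x + 5y - 3z = -45.
n·A − d = (-5)·(-1) + (5)·(-4) + (-3)·(8) − (-45) = 6; |n| = √59.
Distance = |6| / √59 = 6/√59 ≈ 0.78.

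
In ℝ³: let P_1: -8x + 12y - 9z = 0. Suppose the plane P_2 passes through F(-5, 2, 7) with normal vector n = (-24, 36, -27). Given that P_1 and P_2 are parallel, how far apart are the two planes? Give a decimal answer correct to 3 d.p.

0.059

P_2: n·r = n·F gives -24x + 36y - 27z = 3.
Rescale P_2 by 1/3: -8x + 12y - 9z = 1. Then distance = |0 − 1| / √289 ≈ 0.059.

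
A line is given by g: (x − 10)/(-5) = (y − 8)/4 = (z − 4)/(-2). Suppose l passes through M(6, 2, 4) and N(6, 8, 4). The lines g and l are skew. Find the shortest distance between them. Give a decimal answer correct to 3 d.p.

g has direction (-5, 4, -2) through (10, 8, 4).
A direction vector for l is N − M = (0, 6, 0).
Common perpendicular direction n = (-5, 4, -2) × (0, 6, 0) = (12, 0, -30).
With w = (6, 2, 4) − (10, 8, 4) = (-4, -6, 0), w · n = -48.
Distance = |w · n| / |n| = |-48| / √1044 ≈ 1.486.

1.486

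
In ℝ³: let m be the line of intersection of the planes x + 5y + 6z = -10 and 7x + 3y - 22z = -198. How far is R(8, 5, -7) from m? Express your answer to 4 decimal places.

Direction of m: (1, 5, 6) × (7, 3, -22) = (-128, 64, -32).
A point on m: solving the two plane equations with x = -6 gives (-6, -8, 6).
Taking (-6, -8, 6) on m with direction v = (-128, 64, -32): w = R − (-6, -8, 6) = (14, 13, -13), and w × v = (416, 2112, 2560).
Distance = |w × v| / |v| = √11187200 / √21504 ≈ 22.8087.

22.8087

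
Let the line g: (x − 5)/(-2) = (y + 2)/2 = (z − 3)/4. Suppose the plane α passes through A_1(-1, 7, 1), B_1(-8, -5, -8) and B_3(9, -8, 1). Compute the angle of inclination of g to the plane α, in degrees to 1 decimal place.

g has direction (-2, 2, 4) through (5, -2, 3).
A_1B_1 = (-7, -12, -9), A_1B_3 = (10, -15, 0); a normal to α is A_1B_1 × A_1B_3 = (-135, -90, 225).
Using A_1: α has equation -135x - 90y + 225z = -270.
sin θ = |n·v| / (|n||v|) = |990| / (√76950 · √24) = 0.72849.
θ ≈ 46.8°.

46.8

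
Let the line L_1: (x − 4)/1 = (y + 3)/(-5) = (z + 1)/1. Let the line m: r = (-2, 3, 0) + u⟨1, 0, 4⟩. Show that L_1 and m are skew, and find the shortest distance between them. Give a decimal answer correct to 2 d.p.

5.14

L_1 has direction (1, -5, 1) through (4, -3, -1).
Common perpendicular direction n = (1, -5, 1) × (1, 0, 4) = (-20, -3, 5).
With w = (-2, 3, 0) − (4, -3, -1) = (-6, 6, 1), w · n = 107.
Since n ≠ 0 the lines are not parallel, and w · n = 107 ≠ 0 so they do not intersect; hence they are skew.
Distance = |w · n| / |n| = |107| / √434 ≈ 5.14.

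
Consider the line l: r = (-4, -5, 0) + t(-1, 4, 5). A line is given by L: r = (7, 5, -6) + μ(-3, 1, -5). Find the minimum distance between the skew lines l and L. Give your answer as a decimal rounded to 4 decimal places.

15.9810

Common perpendicular direction n = (-1, 4, 5) × (-3, 1, -5) = (-25, -20, 11).
With w = (7, 5, -6) − (-4, -5, 0) = (11, 10, -6), w · n = -541.
Distance = |w · n| / |n| = |-541| / √1146 ≈ 15.9810.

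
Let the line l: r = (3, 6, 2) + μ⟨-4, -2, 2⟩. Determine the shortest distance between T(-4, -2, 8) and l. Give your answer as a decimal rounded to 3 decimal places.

4.282

Taking (3, 6, 2) on l with direction v = (-4, -2, 2): w = T − (3, 6, 2) = (-7, -8, 6), and w × v = (-4, -10, -18).
Distance = |w × v| / |v| = √440 / √24 ≈ 4.282.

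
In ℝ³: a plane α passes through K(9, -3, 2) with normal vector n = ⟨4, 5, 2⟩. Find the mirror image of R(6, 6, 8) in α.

α: n·r = n·K gives 4x + 5y + 2z = 25.
λ = (n·R − d)/|n|² = (70 − 25)/45 = 1.
Reflection = R − 2λn = (6, 6, 8) − 2·(4, 5, 2) = (-2, -4, 4).

(-2, -4, 4)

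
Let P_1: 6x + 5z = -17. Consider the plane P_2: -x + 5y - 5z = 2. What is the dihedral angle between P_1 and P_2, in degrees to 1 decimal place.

cos θ = |n₁·n₂| / (|n₁||n₂|) = |-31| / (√61 · √51).
θ = arccos(0.55579) ≈ 56.2°.

56.2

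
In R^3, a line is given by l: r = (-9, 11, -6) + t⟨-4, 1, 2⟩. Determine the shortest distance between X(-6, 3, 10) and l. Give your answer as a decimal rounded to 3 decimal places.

Taking (-9, 11, -6) on l with direction v = (-4, 1, 2): w = X − (-9, 11, -6) = (3, -8, 16), and w × v = (-32, -70, -29).
Distance = |w × v| / |v| = √6765 / √21 ≈ 17.948.

17.948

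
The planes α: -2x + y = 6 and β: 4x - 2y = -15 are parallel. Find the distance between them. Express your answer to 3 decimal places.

Rescale β by 1/(-2): -2x + y = 15/2. Then distance = |6 − (15/2)| / √5 ≈ 0.671.

0.671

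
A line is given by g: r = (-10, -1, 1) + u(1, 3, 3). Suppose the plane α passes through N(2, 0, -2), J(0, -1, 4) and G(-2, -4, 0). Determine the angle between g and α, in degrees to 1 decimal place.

11.5

NJ = (-2, -1, 6), NG = (-4, -4, 2); a normal to α is NJ × NG = (22, -20, 4).
Using N: α has equation 22x - 20y + 4z = 36.
sin θ = |n·v| / (|n||v|) = |-26| / (√900 · √19) = 0.19883.
θ ≈ 11.5°.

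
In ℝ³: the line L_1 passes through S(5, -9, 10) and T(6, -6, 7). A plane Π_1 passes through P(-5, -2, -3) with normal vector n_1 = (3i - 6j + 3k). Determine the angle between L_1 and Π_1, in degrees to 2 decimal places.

48.53

A direction vector for L_1 is T − S = (1, 3, -3).
Π_1: n_1·r = n_1·P gives 3x - 6y + 3z = -12.
sin θ = |n·v| / (|n||v|) = |-24| / (√54 · √19) = 0.74927.
θ ≈ 48.53°.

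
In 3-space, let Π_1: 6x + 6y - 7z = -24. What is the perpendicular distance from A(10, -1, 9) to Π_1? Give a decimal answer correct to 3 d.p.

n·A − d = (6)·(10) + (6)·(-1) + (-7)·(9) − (-24) = 15; |n| = √121.
Distance = |15| / √121 = 15/√121 ≈ 1.364.

1.364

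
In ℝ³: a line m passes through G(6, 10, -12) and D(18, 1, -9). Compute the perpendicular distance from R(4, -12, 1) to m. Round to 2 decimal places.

21.52

A direction vector for m is D − G = (12, -9, 3).
Taking (6, 10, -12) on m with direction v = (12, -9, 3): w = R − (6, 10, -12) = (-2, -22, 13), and w × v = (51, 162, 282).
Distance = |w × v| / |v| = √108369 / √234 ≈ 21.52.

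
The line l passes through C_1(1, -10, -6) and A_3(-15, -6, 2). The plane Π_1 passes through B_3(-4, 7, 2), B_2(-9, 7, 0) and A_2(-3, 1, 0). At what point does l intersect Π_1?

A direction vector for l is A_3 − C_1 = (-16, 4, 8).
B_3B_2 = (-5, 0, -2), B_3A_2 = (1, -6, -2); a normal to Π_1 is B_3B_2 × B_3A_2 = (-12, -12, 30).
Using B_3: Π_1 has equation -12x - 12y + 30z = 24.
Substitute r = (1, -10, -6) + t(-16, 4, 8) into the plane: -72 + 384t = 24, so t = 1/4.
Intersection: (1, -10, -6) + (1/4)·(-16, 4, 8) = (-3, -9, -4).

(-3, -9, -4)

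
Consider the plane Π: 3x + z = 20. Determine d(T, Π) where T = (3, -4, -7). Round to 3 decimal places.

5.692

n·T − d = (3)·(3) + (0)·(-4) + (1)·(-7) − 20 = -18; |n| = √10.
Distance = |-18| / √10 = 18/√10 ≈ 5.692.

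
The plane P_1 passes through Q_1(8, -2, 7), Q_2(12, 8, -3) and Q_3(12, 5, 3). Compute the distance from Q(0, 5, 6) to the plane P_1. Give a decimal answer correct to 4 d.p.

9.8387

Q_1Q_2 = (4, 10, -10), Q_1Q_3 = (4, 7, -4); a normal to P_1 is Q_1Q_2 × Q_1Q_3 = (30, -24, -12).
Using Q_1: P_1 has equation 30x - 24y - 12z = 204.
n·Q − d = (30)·(0) + (-24)·(5) + (-12)·(6) − 204 = -396; |n| = √1620.
Distance = |-396| / √1620 = 396/√1620 ≈ 9.8387.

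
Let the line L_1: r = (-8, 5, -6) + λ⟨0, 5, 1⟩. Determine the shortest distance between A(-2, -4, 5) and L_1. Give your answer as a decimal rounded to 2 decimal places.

Taking (-8, 5, -6) on L_1 with direction v = (0, 5, 1): w = A − (-8, 5, -6) = (6, -9, 11), and w × v = (-64, -6, 30).
Distance = |w × v| / |v| = √5032 / √26 ≈ 13.91.

13.91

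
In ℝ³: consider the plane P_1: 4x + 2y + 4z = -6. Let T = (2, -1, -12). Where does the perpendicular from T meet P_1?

(6, 1, -8)

Foot = T − λn with λ = (n·T − d)/|n|² = (-42 − (-6))/36 = -1.
Foot = (2, -1, -12) − (-1)·(4, 2, 4) = (6, 1, -8).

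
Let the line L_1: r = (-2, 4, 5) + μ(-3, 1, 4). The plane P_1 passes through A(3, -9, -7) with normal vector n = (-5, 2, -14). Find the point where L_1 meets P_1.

P_1: n·r = n·A gives -5x + 2y - 14z = 65.
Substitute r = (-2, 4, 5) + t(-3, 1, 4) into the plane: -52 + (-39)t = 65, so t = -3.
Intersection: (-2, 4, 5) + (-3)·(-3, 1, 4) = (7, 1, -7).

(7, 1, -7)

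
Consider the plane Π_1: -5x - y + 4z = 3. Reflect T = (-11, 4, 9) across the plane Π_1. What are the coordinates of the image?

(9, 8, -7)

λ = (n·T − d)/|n|² = (87 − 3)/42 = 2.
Reflection = T − 2λn = (-11, 4, 9) − 4·(-5, -1, 4) = (9, 8, -7).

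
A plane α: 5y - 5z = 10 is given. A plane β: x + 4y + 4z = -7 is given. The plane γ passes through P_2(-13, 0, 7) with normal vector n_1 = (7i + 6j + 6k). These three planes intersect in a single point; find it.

(-7, 1, -1)

γ: n_1·r = n_1·P_2 gives 7x + 6y + 6z = -49.
Solving the 3×3 linear system 5y - 5z = 10, x + 4y + 4z = -7, 7x + 6y + 6z = -49 (e.g. by elimination or Cramer's rule, determinant = 220) gives (-7, 1, -1).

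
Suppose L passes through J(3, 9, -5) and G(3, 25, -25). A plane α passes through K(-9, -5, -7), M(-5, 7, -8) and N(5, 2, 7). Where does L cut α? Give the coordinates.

(3, 1, 5)

A direction vector for L is G − J = (0, 16, -20).
KM = (4, 12, -1), KN = (14, 7, 14); a normal to α is KM × KN = (175, -70, -140).
Using K: α has equation 175x - 70y - 140z = -245.
Substitute r = (3, 9, -5) + t(0, 16, -20) into the plane: 595 + 1680t = -245, so t = -1/2.
Intersection: (3, 9, -5) + (-1/2)·(0, 16, -20) = (3, 1, 5).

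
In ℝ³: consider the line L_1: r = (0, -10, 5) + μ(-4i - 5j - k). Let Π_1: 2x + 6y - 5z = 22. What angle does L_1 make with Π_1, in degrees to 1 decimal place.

39.2

sin θ = |n·v| / (|n||v|) = |-33| / (√65 · √42) = 0.63159.
θ ≈ 39.2°.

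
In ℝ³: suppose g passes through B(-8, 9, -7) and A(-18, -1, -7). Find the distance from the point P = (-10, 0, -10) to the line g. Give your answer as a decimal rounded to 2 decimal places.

5.79

A direction vector for g is A − B = (-10, -10, 0).
Taking (-8, 9, -7) on g with direction v = (-10, -10, 0): w = P − (-8, 9, -7) = (-2, -9, -3), and w × v = (-30, 30, -70).
Distance = |w × v| / |v| = √6700 / √200 ≈ 5.79.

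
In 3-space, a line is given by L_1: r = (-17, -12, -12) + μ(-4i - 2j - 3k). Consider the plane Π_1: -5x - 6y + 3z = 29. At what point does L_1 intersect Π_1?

Substitute r = (-17, -12, -12) + t(-4, -2, -3) into the plane: 121 + 23t = 29, so t = -4.
Intersection: (-17, -12, -12) + (-4)·(-4, -2, -3) = (-1, -4, 0).

(-1, -4, 0)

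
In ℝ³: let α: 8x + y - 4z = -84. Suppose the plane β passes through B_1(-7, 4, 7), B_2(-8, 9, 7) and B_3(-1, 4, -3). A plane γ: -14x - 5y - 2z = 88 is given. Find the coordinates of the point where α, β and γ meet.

(-6, -4, 8)

B_1B_2 = (-1, 5, 0), B_1B_3 = (6, 0, -10); a normal to β is B_1B_2 × B_1B_3 = (-50, -10, -30).
Using B_1: β has equation -50x - 10y - 30z = 100.
Solving the 3×3 linear system 8x + y - 4z = -84, -50x - 10y - 30z = 100, -14x - 5y - 2z = 88 (e.g. by elimination or Cramer's rule, determinant = -1160) gives (-6, -4, 8).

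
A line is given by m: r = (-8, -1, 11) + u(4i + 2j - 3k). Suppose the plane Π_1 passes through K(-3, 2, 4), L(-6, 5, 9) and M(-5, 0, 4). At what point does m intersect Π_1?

KL = (-3, 3, 5), KM = (-2, -2, 0); a normal to Π_1 is KL × KM = (10, -10, 12).
Using K: Π_1 has equation 10x - 10y + 12z = -2.
Substitute r = (-8, -1, 11) + t(4, 2, -3) into the plane: 62 + (-16)t = -2, so t = 4.
Intersection: (-8, -1, 11) + 4·(4, 2, -3) = (8, 7, -1).

(8, 7, -1)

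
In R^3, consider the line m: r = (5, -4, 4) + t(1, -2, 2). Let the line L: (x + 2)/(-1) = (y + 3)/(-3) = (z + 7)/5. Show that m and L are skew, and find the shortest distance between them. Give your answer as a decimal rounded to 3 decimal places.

8.011

L has direction (-1, -3, 5) through (-2, -3, -7).
Common perpendicular direction n = (1, -2, 2) × (-1, -3, 5) = (-4, -7, -5).
With w = (-2, -3, -7) − (5, -4, 4) = (-7, 1, -11), w · n = 76.
Since n ≠ 0 the lines are not parallel, and w · n = 76 ≠ 0 so they do not intersect; hence they are skew.
Distance = |w · n| / |n| = |76| / √90 ≈ 8.011.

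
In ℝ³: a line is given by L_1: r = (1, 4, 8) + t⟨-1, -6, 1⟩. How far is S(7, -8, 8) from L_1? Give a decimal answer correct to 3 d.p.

8.085

Taking (1, 4, 8) on L_1 with direction v = (-1, -6, 1): w = S − (1, 4, 8) = (6, -12, 0), and w × v = (-12, -6, -48).
Distance = |w × v| / |v| = √2484 / √38 ≈ 8.085.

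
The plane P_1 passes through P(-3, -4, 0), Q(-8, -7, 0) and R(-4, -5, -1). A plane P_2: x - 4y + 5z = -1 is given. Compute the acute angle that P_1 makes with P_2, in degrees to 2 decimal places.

PQ = (-5, -3, 0), PR = (-1, -1, -1); a normal to P_1 is PQ × PR = (3, -5, 2).
Using P: P_1 has equation 3x - 5y + 2z = 11.
cos θ = |n₁·n₂| / (|n₁||n₂|) = |33| / (√38 · √42).
θ = arccos(0.82603) ≈ 34.31°.

34.31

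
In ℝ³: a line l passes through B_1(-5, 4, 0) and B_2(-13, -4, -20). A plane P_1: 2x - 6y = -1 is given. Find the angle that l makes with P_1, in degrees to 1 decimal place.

12.7

A direction vector for l is B_2 − B_1 = (-8, -8, -20).
sin θ = |n·v| / (|n||v|) = |32| / (√40 · √528) = 0.22019.
θ ≈ 12.7°.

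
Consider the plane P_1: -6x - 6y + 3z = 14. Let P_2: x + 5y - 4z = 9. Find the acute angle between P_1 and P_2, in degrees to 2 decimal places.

cos θ = |n₁·n₂| / (|n₁||n₂|) = |-48| / (√81 · √42).
θ = arccos(0.82295) ≈ 34.62°.

34.62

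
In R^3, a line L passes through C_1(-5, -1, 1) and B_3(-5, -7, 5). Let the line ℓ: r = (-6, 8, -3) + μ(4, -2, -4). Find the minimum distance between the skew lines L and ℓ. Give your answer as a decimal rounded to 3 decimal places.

A direction vector for L is B_3 − C_1 = (0, -6, 4).
Common perpendicular direction n = (0, -6, 4) × (4, -2, -4) = (32, 16, 24).
With w = (-6, 8, -3) − (-5, -1, 1) = (-1, 9, -4), w · n = 16.
Distance = |w · n| / |n| = |16| / √1856 ≈ 0.371.

0.371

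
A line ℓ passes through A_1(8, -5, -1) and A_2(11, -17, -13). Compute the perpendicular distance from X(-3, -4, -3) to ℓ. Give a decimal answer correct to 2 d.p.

11.16

A direction vector for ℓ is A_2 − A_1 = (3, -12, -12).
Taking (8, -5, -1) on ℓ with direction v = (3, -12, -12): w = X − (8, -5, -1) = (-11, 1, -2), and w × v = (-36, -138, 129).
Distance = |w × v| / |v| = √36981 / √297 ≈ 11.16.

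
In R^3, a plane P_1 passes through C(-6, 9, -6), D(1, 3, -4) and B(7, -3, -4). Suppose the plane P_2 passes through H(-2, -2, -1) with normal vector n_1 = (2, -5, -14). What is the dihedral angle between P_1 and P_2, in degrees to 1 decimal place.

CD = (7, -6, 2), CB = (13, -12, 2); a normal to P_1 is CD × CB = (12, 12, -6).
Using C: P_1 has equation 12x + 12y - 6z = 72.
P_2: n_1·r = n_1·H gives 2x - 5y - 14z = 20.
cos θ = |n₁·n₂| / (|n₁||n₂|) = |48| / (√324 · √225).
θ = arccos(0.17778) ≈ 79.8°.

79.8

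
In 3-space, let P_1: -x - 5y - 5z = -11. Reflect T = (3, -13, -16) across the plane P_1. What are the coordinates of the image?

λ = (n·T − d)/|n|² = (142 − (-11))/51 = 3.
Reflection = T − 2λn = (3, -13, -16) − 6·(-1, -5, -5) = (9, 17, 14).

(9, 17, 14)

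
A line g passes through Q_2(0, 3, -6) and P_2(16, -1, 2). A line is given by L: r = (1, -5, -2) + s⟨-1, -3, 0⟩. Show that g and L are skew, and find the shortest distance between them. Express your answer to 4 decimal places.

A direction vector for g is P_2 − Q_2 = (16, -4, 8).
Common perpendicular direction n = (16, -4, 8) × (-1, -3, 0) = (24, -8, -52).
With w = (1, -5, -2) − (0, 3, -6) = (1, -8, 4), w · n = -120.
Since n ≠ 0 the lines are not parallel, and w · n = -120 ≠ 0 so they do not intersect; hence they are skew.
Distance = |w · n| / |n| = |-120| / √3344 ≈ 2.0751.

2.0751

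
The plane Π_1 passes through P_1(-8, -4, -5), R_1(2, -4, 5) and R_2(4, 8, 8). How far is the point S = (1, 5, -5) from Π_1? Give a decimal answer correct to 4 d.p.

P_1R_1 = (10, 0, 10), P_1R_2 = (12, 12, 13); a normal to Π_1 is P_1R_1 × P_1R_2 = (-120, -10, 120).
Using P_1: Π_1 has equation -120x - 10y + 120z = 400.
n·S − d = (-120)·(1) + (-10)·(5) + (120)·(-5) − 400 = -1170; |n| = √28900.
Distance = |-1170| / √28900 = 1170/√28900 ≈ 6.8824.

6.8824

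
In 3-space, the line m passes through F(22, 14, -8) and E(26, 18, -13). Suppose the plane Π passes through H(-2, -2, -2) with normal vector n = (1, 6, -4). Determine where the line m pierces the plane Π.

A direction vector for m is E − F = (4, 4, -5).
Π: n·r = n·H gives x + 6y - 4z = -6.
Substitute r = (22, 14, -8) + t(4, 4, -5) into the plane: 138 + 48t = -6, so t = -3.
Intersection: (22, 14, -8) + (-3)·(4, 4, -5) = (10, 2, 7).

(10, 2, 7)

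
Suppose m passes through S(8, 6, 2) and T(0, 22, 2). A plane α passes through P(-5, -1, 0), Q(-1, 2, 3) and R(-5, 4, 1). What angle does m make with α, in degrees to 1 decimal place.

4.3

A direction vector for m is T − S = (-8, 16, 0).
PQ = (4, 3, 3), PR = (0, 5, 1); a normal to α is PQ × PR = (-12, -4, 20).
Using P: α has equation -12x - 4y + 20z = 64.
sin θ = |n·v| / (|n||v|) = |32| / (√560 · √320) = 0.07559.
θ ≈ 4.3°.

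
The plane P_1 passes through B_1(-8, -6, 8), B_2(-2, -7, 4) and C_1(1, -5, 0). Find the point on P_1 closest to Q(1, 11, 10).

B_1B_2 = (6, -1, -4), B_1C_1 = (9, 1, -8); a normal to P_1 is B_1B_2 × B_1C_1 = (12, 12, 15).
Using B_1: P_1 has equation 12x + 12y + 15z = -48.
Foot = Q − λn with λ = (n·Q − d)/|n|² = (294 − (-48))/513 = 2/3.
Foot = (1, 11, 10) − (2/3)·(12, 12, 15) = (-7, 3, 0).

(-7, 3, 0)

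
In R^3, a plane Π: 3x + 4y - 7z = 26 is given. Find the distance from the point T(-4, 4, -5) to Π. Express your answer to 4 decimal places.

n·T − d = (3)·(-4) + (4)·(4) + (-7)·(-5) − 26 = 13; |n| = √74.
Distance = |13| / √74 = 13/√74 ≈ 1.5112.

1.5112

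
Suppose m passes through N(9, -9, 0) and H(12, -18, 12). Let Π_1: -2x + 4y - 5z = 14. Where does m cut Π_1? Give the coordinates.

(7, -3, -8)

A direction vector for m is H − N = (3, -9, 12).
Substitute r = (9, -9, 0) + t(3, -9, 12) into the plane: -54 + (-102)t = 14, so t = -2/3.
Intersection: (9, -9, 0) + (-2/3)·(3, -9, 12) = (7, -3, -8).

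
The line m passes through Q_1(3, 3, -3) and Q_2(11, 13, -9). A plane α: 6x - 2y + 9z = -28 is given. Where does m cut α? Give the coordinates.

(7, 8, -6)

A direction vector for m is Q_2 − Q_1 = (8, 10, -6).
Substitute r = (3, 3, -3) + t(8, 10, -6) into the plane: -15 + (-26)t = -28, so t = 1/2.
Intersection: (3, 3, -3) + (1/2)·(8, 10, -6) = (7, 8, -6).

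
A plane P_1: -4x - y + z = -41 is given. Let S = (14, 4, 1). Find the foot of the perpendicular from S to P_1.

(10, 3, 2)

Foot = S − λn with λ = (n·S − d)/|n|² = (-59 − (-41))/18 = -1.
Foot = (14, 4, 1) − (-1)·(-4, -1, 1) = (10, 3, 2).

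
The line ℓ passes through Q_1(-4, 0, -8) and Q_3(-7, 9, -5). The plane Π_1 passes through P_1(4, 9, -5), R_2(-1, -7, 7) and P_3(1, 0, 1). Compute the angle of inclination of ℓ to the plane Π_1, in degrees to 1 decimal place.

46.4

A direction vector for ℓ is Q_3 − Q_1 = (-3, 9, 3).
P_1R_2 = (-5, -16, 12), P_1P_3 = (-3, -9, 6); a normal to Π_1 is P_1R_2 × P_1P_3 = (12, -6, -3).
Using P_1: Π_1 has equation 12x - 6y - 3z = 9.
sin θ = |n·v| / (|n||v|) = |-99| / (√189 · √99) = 0.72375.
θ ≈ 46.4°.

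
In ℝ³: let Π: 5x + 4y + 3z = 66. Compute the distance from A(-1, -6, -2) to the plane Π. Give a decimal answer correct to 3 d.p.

14.284

n·A − d = (5)·(-1) + (4)·(-6) + (3)·(-2) − 66 = -101; |n| = √50.
Distance = |-101| / √50 = 101/√50 ≈ 14.284.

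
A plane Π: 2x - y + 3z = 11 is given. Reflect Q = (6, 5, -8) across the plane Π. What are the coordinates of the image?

λ = (n·Q − d)/|n|² = (-17 − 11)/14 = -2.
Reflection = Q − 2λn = (6, 5, -8) − (-4)·(2, -1, 3) = (14, 1, 4).

(14, 1, 4)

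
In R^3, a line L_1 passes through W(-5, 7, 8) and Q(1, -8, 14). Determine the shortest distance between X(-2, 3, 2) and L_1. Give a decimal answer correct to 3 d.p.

A direction vector for L_1 is Q − W = (6, -15, 6).
Taking (-5, 7, 8) on L_1 with direction v = (6, -15, 6): w = X − (-5, 7, 8) = (3, -4, -6), and w × v = (-114, -54, -21).
Distance = |w × v| / |v| = √16353 / √297 ≈ 7.420.

7.420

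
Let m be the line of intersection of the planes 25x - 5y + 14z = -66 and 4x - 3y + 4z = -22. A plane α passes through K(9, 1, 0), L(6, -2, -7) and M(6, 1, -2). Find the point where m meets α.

Direction of m: (25, -5, 14) × (4, -3, 4) = (22, -44, -55).
A point on m: solving the two plane equations with x = -8 gives (-8, 18, 16).
KL = (-3, -3, -7), KM = (-3, 0, -2); a normal to α is KL × KM = (6, 15, -9).
Using K: α has equation 6x + 15y - 9z = 69.
Substitute r = (-8, 18, 16) + t(22, -44, -55) into the plane: 78 + (-33)t = 69, so t = 3/11.
Intersection: (-8, 18, 16) + (3/11)·(22, -44, -55) = (-2, 6, 1).

(-2, 6, 1)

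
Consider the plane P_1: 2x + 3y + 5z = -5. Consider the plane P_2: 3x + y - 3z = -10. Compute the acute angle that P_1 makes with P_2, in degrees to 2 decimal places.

77.10

cos θ = |n₁·n₂| / (|n₁||n₂|) = |-6| / (√38 · √19).
θ = arccos(0.22330) ≈ 77.10°.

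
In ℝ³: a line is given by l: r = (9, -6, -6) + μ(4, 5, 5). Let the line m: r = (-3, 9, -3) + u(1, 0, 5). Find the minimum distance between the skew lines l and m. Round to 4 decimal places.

18.2553

Common perpendicular direction n = (4, 5, 5) × (1, 0, 5) = (25, -15, -5).
With w = (-3, 9, -3) − (9, -6, -6) = (-12, 15, 3), w · n = -540.
Distance = |w · n| / |n| = |-540| / √875 ≈ 18.2553.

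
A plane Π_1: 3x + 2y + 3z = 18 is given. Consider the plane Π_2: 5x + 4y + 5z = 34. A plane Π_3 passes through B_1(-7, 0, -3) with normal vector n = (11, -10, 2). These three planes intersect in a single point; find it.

(-3, 6, 5)

Π_3: n·r = n·B_1 gives 11x - 10y + 2z = -83.
Solving the 3×3 linear system 3x + 2y + 3z = 18, 5x + 4y + 5z = 34, 11x - 10y + 2z = -83 (e.g. by elimination or Cramer's rule, determinant = -18) gives (-3, 6, 5).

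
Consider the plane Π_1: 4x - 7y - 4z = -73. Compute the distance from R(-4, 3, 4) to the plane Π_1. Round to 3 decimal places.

n·R − d = (4)·(-4) + (-7)·(3) + (-4)·(4) − (-73) = 20; |n| = √81.
Distance = |20| / √81 = 20/√81 ≈ 2.222.

2.222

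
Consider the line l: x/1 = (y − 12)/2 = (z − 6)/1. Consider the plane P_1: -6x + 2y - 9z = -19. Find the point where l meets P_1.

(-1, 10, 5)

l has direction (1, 2, 1) through (0, 12, 6).
Substitute r = (0, 12, 6) + t(1, 2, 1) into the plane: -30 + (-11)t = -19, so t = -1.
Intersection: (0, 12, 6) + (-1)·(1, 2, 1) = (-1, 10, 5).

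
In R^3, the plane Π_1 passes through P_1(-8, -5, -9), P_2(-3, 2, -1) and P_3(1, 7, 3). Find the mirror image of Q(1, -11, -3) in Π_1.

(-15, 5, -7)

P_1P_2 = (5, 7, 8), P_1P_3 = (9, 12, 12); a normal to Π_1 is P_1P_2 × P_1P_3 = (-12, 12, -3).
Using P_1: Π_1 has equation -12x + 12y - 3z = 63.
λ = (n·Q − d)/|n|² = (-135 − 63)/297 = -2/3.
Reflection = Q − 2λn = (1, -11, -3) − (-4/3)·(-12, 12, -3) = (-15, 5, -7).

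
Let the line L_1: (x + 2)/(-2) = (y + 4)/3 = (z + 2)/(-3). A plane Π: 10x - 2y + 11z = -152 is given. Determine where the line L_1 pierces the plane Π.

(-6, 2, -8)

L_1 has direction (-2, 3, -3) through (-2, -4, -2).
Substitute r = (-2, -4, -2) + t(-2, 3, -3) into the plane: -34 + (-59)t = -152, so t = 2.
Intersection: (-2, -4, -2) + 2·(-2, 3, -3) = (-6, 2, -8).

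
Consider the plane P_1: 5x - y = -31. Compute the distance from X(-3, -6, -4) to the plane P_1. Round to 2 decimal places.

4.31

n·X − d = (5)·(-3) + (-1)·(-6) + (0)·(-4) − (-31) = 22; |n| = √26.
Distance = |22| / √26 = 22/√26 ≈ 4.31.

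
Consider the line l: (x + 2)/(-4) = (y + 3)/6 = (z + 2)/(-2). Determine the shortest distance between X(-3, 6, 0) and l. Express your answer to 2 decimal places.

5.82

l has direction (-4, 6, -2) through (-2, -3, -2).
Taking (-2, -3, -2) on l with direction v = (-4, 6, -2): w = X − (-2, -3, -2) = (-1, 9, 2), and w × v = (-30, -10, 30).
Distance = |w × v| / |v| = √1900 / √56 ≈ 5.82.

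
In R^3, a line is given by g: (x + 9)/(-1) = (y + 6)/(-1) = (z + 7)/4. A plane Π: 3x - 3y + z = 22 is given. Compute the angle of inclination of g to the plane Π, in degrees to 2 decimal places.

g has direction (-1, -1, 4) through (-9, -6, -7).
sin θ = |n·v| / (|n||v|) = |4| / (√19 · √18) = 0.21630.
θ ≈ 12.49°.

12.49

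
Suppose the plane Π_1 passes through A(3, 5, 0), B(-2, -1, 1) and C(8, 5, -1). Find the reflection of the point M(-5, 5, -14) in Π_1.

(1, 5, 16)

AB = (-5, -6, 1), AC = (5, 0, -1); a normal to Π_1 is AB × AC = (6, 0, 30).
Using A: Π_1 has equation 6x + 30z = 18.
λ = (n·M − d)/|n|² = (-450 − 18)/936 = -1/2.
Reflection = M − 2λn = (-5, 5, -14) − (-1)·(6, 0, 30) = (1, 5, 16).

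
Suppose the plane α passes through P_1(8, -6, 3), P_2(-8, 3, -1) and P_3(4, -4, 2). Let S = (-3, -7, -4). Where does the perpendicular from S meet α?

(-4, -7, 0)

P_1P_2 = (-16, 9, -4), P_1P_3 = (-4, 2, -1); a normal to α is P_1P_2 × P_1P_3 = (-1, 0, 4).
Using P_1: α has equation -x + 4z = 4.
Foot = S − λn with λ = (n·S − d)/|n|² = (-13 − 4)/17 = -1.
Foot = (-3, -7, -4) − (-1)·(-1, 0, 4) = (-4, -7, 0).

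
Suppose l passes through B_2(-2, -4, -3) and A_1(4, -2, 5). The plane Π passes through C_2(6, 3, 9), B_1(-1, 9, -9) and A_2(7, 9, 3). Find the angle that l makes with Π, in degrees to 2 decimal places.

A direction vector for l is A_1 − B_2 = (6, 2, 8).
C_2B_1 = (-7, 6, -18), C_2A_2 = (1, 6, -6); a normal to Π is C_2B_1 × C_2A_2 = (72, -60, -48).
Using C_2: Π has equation 72x - 60y - 48z = -180.
sin θ = |n·v| / (|n||v|) = |-72| / (√11088 · √104) = 0.06705.
θ ≈ 3.84°.

3.84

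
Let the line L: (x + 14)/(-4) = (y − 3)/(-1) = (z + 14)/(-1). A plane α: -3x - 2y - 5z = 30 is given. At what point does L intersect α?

(2, 7, -10)

L has direction (-4, -1, -1) through (-14, 3, -14).
Substitute r = (-14, 3, -14) + t(-4, -1, -1) into the plane: 106 + 19t = 30, so t = -4.
Intersection: (-14, 3, -14) + (-4)·(-4, -1, -1) = (2, 7, -10).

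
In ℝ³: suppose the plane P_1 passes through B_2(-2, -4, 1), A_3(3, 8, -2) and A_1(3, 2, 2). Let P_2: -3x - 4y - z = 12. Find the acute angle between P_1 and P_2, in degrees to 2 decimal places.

85.20

B_2A_3 = (5, 12, -3), B_2A_1 = (5, 6, 1); a normal to P_1 is B_2A_3 × B_2A_1 = (30, -20, -30).
Using B_2: P_1 has equation 30x - 20y - 30z = -10.
cos θ = |n₁·n₂| / (|n₁||n₂|) = |20| / (√2200 · √26).
θ = arccos(0.08362) ≈ 85.20°.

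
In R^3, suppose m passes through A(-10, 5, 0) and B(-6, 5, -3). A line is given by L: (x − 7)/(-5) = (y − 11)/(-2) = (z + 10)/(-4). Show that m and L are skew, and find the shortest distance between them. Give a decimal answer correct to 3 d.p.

5.035

A direction vector for m is B − A = (4, 0, -3).
L has direction (-5, -2, -4) through (7, 11, -10).
Common perpendicular direction n = (4, 0, -3) × (-5, -2, -4) = (-6, 31, -8).
With w = (7, 11, -10) − (-10, 5, 0) = (17, 6, -10), w · n = 164.
Since n ≠ 0 the lines are not parallel, and w · n = 164 ≠ 0 so they do not intersect; hence they are skew.
Distance = |w · n| / |n| = |164| / √1061 ≈ 5.035.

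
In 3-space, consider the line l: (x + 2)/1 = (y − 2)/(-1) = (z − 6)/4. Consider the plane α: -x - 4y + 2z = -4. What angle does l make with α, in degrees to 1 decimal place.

34.5

l has direction (1, -1, 4) through (-2, 2, 6).
sin θ = |n·v| / (|n||v|) = |11| / (√21 · √18) = 0.56578.
θ ≈ 34.5°.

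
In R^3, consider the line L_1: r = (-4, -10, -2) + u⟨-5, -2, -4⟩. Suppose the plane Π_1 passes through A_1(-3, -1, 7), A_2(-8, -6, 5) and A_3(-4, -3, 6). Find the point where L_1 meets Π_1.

(1, -8, 2)

A_1A_2 = (-5, -5, -2), A_1A_3 = (-1, -2, -1); a normal to Π_1 is A_1A_2 × A_1A_3 = (1, -3, 5).
Using A_1: Π_1 has equation x - 3y + 5z = 35.
Substitute r = (-4, -10, -2) + t(-5, -2, -4) into the plane: 16 + (-19)t = 35, so t = -1.
Intersection: (-4, -10, -2) + (-1)·(-5, -2, -4) = (1, -8, 2).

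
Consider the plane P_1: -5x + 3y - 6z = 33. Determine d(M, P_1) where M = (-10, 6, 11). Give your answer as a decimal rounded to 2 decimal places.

3.71

n·M − d = (-5)·(-10) + (3)·(6) + (-6)·(11) − 33 = -31; |n| = √70.
Distance = |-31| / √70 = 31/√70 ≈ 3.71.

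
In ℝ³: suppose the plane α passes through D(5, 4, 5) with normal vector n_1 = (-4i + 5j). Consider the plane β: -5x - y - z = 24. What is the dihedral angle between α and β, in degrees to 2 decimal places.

63.20

α: n_1·r = n_1·D gives -4x + 5y = 0.
cos θ = |n₁·n₂| / (|n₁||n₂|) = |15| / (√41 · √27).
θ = arccos(0.45083) ≈ 63.20°.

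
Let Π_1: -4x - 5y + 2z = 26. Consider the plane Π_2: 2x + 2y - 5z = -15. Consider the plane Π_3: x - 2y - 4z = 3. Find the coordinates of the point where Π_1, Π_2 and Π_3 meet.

(-1, -4, 1)

Solving the 3×3 linear system -4x - 5y + 2z = 26, 2x + 2y - 5z = -15, x - 2y - 4z = 3 (e.g. by elimination or Cramer's rule, determinant = 45) gives (-1, -4, 1).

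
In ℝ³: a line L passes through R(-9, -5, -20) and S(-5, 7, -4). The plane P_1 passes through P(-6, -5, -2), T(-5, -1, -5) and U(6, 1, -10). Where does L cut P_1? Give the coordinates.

A direction vector for L is S − R = (4, 12, 16).
PT = (1, 4, -3), PU = (12, 6, -8); a normal to P_1 is PT × PU = (-14, -28, -42).
Using P: P_1 has equation -14x - 28y - 42z = 308.
Substitute r = (-9, -5, -20) + t(4, 12, 16) into the plane: 1106 + (-1064)t = 308, so t = 3/4.
Intersection: (-9, -5, -20) + (3/4)·(4, 12, 16) = (-6, 4, -8).

(-6, 4, -8)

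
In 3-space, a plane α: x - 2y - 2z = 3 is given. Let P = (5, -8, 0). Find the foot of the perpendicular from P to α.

Foot = P − λn with λ = (n·P − d)/|n|² = (21 − 3)/9 = 2.
Foot = (5, -8, 0) − 2·(1, -2, -2) = (3, -4, 4).

(3, -4, 4)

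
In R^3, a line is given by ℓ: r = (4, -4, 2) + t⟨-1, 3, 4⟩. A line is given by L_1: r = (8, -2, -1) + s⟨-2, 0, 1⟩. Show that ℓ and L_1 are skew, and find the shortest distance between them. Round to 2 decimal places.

Common perpendicular direction n = (-1, 3, 4) × (-2, 0, 1) = (3, -7, 6).
With w = (8, -2, -1) − (4, -4, 2) = (4, 2, -3), w · n = -20.
Since n ≠ 0 the lines are not parallel, and w · n = -20 ≠ 0 so they do not intersect; hence they are skew.
Distance = |w · n| / |n| = |-20| / √94 ≈ 2.06.

2.06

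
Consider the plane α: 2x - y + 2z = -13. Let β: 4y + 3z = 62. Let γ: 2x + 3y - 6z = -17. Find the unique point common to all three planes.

Solving the 3×3 linear system 2x - y + 2z = -13, 4y + 3z = 62, 2x + 3y - 6z = -17 (e.g. by elimination or Cramer's rule, determinant = -88) gives (-7, 11, 6).

(-7, 11, 6)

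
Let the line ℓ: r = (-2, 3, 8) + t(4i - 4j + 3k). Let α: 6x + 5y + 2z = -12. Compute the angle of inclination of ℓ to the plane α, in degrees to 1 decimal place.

11.2

sin θ = |n·v| / (|n||v|) = |10| / (√65 · √41) = 0.19371.
θ ≈ 11.2°.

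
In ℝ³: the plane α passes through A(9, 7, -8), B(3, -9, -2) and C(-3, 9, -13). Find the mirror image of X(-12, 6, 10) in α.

(0, -12, -26)

AB = (-6, -16, 6), AC = (-12, 2, -5); a normal to α is AB × AC = (68, -102, -204).
Using A: α has equation 68x - 102y - 204z = 1530.
λ = (n·X − d)/|n|² = (-3468 − 1530)/56644 = -3/34.
Reflection = X − 2λn = (-12, 6, 10) − (-3/17)·(68, -102, -204) = (0, -12, -26).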